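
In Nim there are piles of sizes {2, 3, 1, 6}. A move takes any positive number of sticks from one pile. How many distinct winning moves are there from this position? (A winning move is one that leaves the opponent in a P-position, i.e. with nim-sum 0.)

1

Write each in binary and XOR column by column:
  010  (2)
  011  (3)
  001  (1)
  110  (6)
  ---
  110  (6)
The overall nim-sum is X = 6. A pile of size p has a winning move iff p XOR X < p (reduce it to p XOR X).
  2: 2 XOR 6 = 4 ≥ 2 — no move.
  3: 3 XOR 6 = 5 ≥ 3 — no move.
  1: 1 XOR 6 = 7 ≥ 1 — no move.
  6: 6 XOR 6 = 0 < 6 — winning move (to 0).
That gives 1 winning move.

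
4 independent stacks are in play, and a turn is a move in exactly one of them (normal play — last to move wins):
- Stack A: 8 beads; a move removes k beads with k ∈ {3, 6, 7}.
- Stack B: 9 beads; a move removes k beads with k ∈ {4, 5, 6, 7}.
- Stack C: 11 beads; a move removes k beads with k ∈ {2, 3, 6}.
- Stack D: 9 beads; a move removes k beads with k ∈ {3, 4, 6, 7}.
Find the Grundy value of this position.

2

For stack A, compute g(0), g(1), … with moves {3, 6, 7}:
k:     0  1  2  3  4  5  6  7  8
g(k):  0  0  0  1  1  1  2  2  2
So g(8) = 2.
Build the Grundy sequence for stack B with g(k) = mex{g(k−s) : s ∈ {4, 5, 6, 7}, s ≤ k}:
k:     0  1  2  3  4  5  6  7  8  9
g(k):  0  0  0  0  1  1  1  1  2  2
So g(9) = 2.
Grundy values for stack C (subtraction set {2, 3, 6}):
k:     0  1  2  3  4  5  6  7  8  9 10 11
g(k):  0  0  1  1  2  0  3  1  2  0  0  1
So g(11) = 1.
For stack D, compute g(0), g(1), … with moves {3, 4, 6, 7}:
k:     0  1  2  3  4  5  6  7  8  9
g(k):  0  0  0  1  1  1  2  2  2  3
So g(9) = 3.
By the Sprague-Grundy theorem, the Grundy value of a sum of independent games is the XOR of the component values.
Combined value = 2 XOR 2 XOR 1 XOR 3 = 2.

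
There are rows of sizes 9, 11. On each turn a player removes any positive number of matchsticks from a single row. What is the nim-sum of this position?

Compute the nim-sum pairwise:
9 XOR 11 = 2

2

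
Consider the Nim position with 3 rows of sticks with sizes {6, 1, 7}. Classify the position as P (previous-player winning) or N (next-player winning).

Compute the nim-sum pairwise:
6 ⊕ 1 = 7
7 ⊕ 7 = 0
The nim-sum is 0, so this is a P-position: the player to move is in a losing position under optimal play.

P-position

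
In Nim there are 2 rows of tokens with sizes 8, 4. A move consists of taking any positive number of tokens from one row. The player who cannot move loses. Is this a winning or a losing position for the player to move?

Winning position

Nim-sum: 8 ^ 4 = 12.
The nim-sum is 12 ≠ 0, so this is an N-position: the player to move can win.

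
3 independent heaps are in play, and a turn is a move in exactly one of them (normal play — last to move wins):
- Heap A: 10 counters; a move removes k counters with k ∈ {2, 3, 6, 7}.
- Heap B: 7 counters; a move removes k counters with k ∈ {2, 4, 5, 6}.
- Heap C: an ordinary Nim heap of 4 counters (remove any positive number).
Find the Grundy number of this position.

For heap A, compute g(0), g(1), … with moves {2, 3, 6, 7}:
g(0) = mex{} = 0
g(1) = mex{} = 0
g(2) = mex{0} = 1
g(3) = mex{0} = 1
g(4) = mex{0,1} = 2
g(5) = mex{1} = 0
g(6) = mex{0,1,2} = 3
g(7) = mex{0,2} = 1
g(8) = mex{0,1,3} = 2
g(9) = mex{1,3} = 0
g(10) = mex{1,2} = 0
So g(10) = 0.
Build the Grundy sequence for heap B with g(k) = mex{g(k−s) : s ∈ {2, 4, 5, 6}, s ≤ k}:
k:     0  1  2  3  4  5  6  7
g(k):  0  0  1  1  2  2  3  3
So g(7) = 3.
Heap C is a plain Nim heap of size 4, so its Grundy value is 4.
By the Sprague-Grundy theorem, the Grundy value of a sum of independent games is the XOR of the component values.
Combined value = 0 ⊕ 3 ⊕ 4 = 7.

7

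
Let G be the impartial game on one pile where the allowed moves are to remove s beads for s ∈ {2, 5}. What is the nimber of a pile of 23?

Grundy values for subtraction set {2, 5}:
k:     0  1  2  3  4  5  6  7  8  9 10 11 12 13 14 15 16 17 18 19 20 21 22 23
g(k):  0  0  1  1  0  2  1  0  0  1  1  0  2  1  0  0  1  1  0  2  1  0  0  1
So g(23) = 1.

1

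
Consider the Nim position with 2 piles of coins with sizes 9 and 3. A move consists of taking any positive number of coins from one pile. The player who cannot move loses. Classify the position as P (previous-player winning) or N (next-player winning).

Nim-sum: 9 ^ 3 = 10.
The nim-sum is 10 ≠ 0, so this is an N-position: the player to move can win.

N-position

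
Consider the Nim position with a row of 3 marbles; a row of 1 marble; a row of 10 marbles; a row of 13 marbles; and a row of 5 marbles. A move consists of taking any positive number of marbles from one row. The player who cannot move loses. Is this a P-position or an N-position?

P-position

Nim-sum: 3 XOR 1 XOR 10 XOR 13 XOR 5 = 0.
The nim-sum is 0, so this is a P-position: the player to move is in a losing position under optimal play.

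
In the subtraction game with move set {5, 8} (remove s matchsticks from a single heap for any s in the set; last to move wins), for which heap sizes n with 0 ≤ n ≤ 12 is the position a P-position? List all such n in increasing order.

0, 1, 2, 3, 4

Compute g(0), g(1), … for moves {5, 8}:
g(0) = mex{} = 0
g(1) = mex{} = 0
g(2) = mex{} = 0
g(3) = mex{} = 0
g(4) = mex{} = 0
g(5) = mex{0} = 1
g(6) = mex{0} = 1
g(7) = mex{0} = 1
g(8) = mex{0} = 1
g(9) = mex{0} = 1
g(10) = mex{0,1} = 2
g(11) = mex{0,1} = 2
g(12) = mex{0,1} = 2
The P-positions (g = 0) in 0..12 are 0, 1, 2, 3, 4.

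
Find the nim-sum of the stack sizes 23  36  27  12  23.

51

Nim-sum: 23 XOR 36 XOR 27 XOR 12 XOR 23 = 51.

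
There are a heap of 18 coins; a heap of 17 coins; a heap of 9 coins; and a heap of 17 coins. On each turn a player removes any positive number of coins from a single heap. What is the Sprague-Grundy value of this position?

27

Compute the nim-sum pairwise:
18 ⊕ 17 = 3
3 ⊕ 9 = 10
10 ⊕ 17 = 27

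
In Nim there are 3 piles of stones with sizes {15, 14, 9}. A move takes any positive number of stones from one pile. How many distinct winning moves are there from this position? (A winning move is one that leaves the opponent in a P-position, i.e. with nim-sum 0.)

Nim-sum: 15 XOR 14 XOR 9 = 8.
The overall nim-sum is X = 8. A pile of size p has a winning move iff p XOR X < p (reduce it to p XOR X).
  15: 15 XOR 8 = 7 < 15 — winning move (to 7).
  14: 14 XOR 8 = 6 < 14 — winning move (to 6).
  9: 9 XOR 8 = 1 < 9 — winning move (to 1).
That gives 3 winning moves.

3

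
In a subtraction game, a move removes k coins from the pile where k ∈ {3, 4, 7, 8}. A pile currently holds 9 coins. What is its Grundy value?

Build the Grundy sequence with g(k) = mex{g(k−s) : s ∈ {3, 4, 7, 8}, s ≤ k}:
k:     0  1  2  3  4  5  6  7  8  9
g(k):  0  0  0  1  1  1  2  2  2  3
So g(9) = 3.

3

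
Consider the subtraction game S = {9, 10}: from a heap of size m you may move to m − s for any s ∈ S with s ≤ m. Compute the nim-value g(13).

Grundy values for subtraction set {9, 10}:
g(0) = mex{} = 0
g(1) = mex{} = 0
g(2) = mex{} = 0
g(3) = mex{} = 0
g(4) = mex{} = 0
g(5) = mex{} = 0
g(6) = mex{} = 0
g(7) = mex{} = 0
g(8) = mex{} = 0
g(9) = mex{0} = 1
g(10) = mex{0} = 1
g(11) = mex{0} = 1
g(12) = mex{0} = 1
g(13) = mex{0} = 1
So g(13) = 1.

1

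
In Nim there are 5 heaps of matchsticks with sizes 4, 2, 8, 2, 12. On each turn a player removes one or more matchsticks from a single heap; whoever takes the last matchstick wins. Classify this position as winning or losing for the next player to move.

Nim-sum: 4 XOR 2 XOR 8 XOR 2 XOR 12 = 0.
The nim-sum is 0, so this is a P-position: the player to move is in a losing position under optimal play.

Losing position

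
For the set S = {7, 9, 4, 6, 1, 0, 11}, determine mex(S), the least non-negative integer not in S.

2

The values 0, 1 are all present; 2 is the first non-negative integer missing from the set.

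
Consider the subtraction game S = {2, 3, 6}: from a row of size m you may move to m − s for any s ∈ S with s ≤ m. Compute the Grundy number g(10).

Compute g(0), g(1), … for moves {2, 3, 6}:
g(0) = mex{} = 0
g(1) = mex{} = 0
g(2) = mex{0} = 1
g(3) = mex{0} = 1
g(4) = mex{0,1} = 2
g(5) = mex{1} = 0
g(6) = mex{0,1,2} = 3
g(7) = mex{0,2} = 1
g(8) = mex{0,1,3} = 2
g(9) = mex{1,3} = 0
g(10) = mex{1,2} = 0
So g(10) = 0.

0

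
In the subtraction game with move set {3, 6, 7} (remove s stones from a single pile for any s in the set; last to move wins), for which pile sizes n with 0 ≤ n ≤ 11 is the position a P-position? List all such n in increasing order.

0, 1, 2, 10, 11

Compute g(0), g(1), … for moves {3, 6, 7}:
g(0) = mex{} = 0
g(1) = mex{} = 0
g(2) = mex{} = 0
g(3) = mex{0} = 1
g(4) = mex{0} = 1
g(5) = mex{0} = 1
g(6) = mex{0,1} = 2
g(7) = mex{0,1} = 2
g(8) = mex{0,1} = 2
g(9) = mex{0,1,2} = 3
g(10) = mex{1,2} = 0
g(11) = mex{1,2} = 0
The P-positions (g = 0) in 0..11 are 0, 1, 2, 10, 11.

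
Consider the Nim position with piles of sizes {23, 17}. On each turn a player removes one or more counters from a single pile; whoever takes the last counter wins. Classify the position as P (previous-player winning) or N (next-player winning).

Compute the nim-sum pairwise:
23 ⊕ 17 = 6
The nim-sum is 6 ≠ 0, so this is an N-position: the player to move can win.

N-position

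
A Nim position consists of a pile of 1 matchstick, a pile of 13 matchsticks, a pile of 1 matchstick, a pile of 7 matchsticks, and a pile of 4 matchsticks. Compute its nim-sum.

14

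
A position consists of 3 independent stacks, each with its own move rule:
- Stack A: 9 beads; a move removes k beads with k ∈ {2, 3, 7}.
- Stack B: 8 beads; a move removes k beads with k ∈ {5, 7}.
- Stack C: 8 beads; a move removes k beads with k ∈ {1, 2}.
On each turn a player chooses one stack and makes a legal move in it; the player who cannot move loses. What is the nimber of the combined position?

1

Build the Grundy sequence for stack A with g(k) = mex{g(k−s) : s ∈ {2, 3, 7}, s ≤ k}:
k:     0  1  2  3  4  5  6  7  8  9
g(k):  0  0  1  1  2  0  0  1  1  2
So g(9) = 2.
Grundy values for stack B (subtraction set {5, 7}):
k:     0  1  2  3  4  5  6  7  8
g(k):  0  0  0  0  0  1  1  1  1
So g(8) = 1.
Build the Grundy sequence for stack C with g(k) = mex{g(k−s) : s ∈ {1, 2}, s ≤ k}:
g(0) = mex{} = 0
g(1) = mex{0} = 1
g(2) = mex{0,1} = 2
g(3) = mex{1,2} = 0
g(4) = mex{0,2} = 1
g(5) = mex{0,1} = 2
g(6) = mex{1,2} = 0
g(7) = mex{0,2} = 1
g(8) = mex{0,1} = 2
So g(8) = 2.
By the Sprague-Grundy theorem, the Grundy value of a sum of independent games is the XOR of the component values.
Combined value = 2 XOR 1 XOR 2 = 1.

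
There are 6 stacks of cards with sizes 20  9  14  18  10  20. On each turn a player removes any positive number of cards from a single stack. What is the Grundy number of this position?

31

Nim-sum: 20 ⊕ 9 ⊕ 14 ⊕ 18 ⊕ 10 ⊕ 20 = 31.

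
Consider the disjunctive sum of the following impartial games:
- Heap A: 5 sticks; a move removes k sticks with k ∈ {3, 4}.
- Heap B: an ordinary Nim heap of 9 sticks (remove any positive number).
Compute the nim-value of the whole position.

Grundy values for heap A (subtraction set {3, 4}):
k:     0  1  2  3  4  5
g(k):  0  0  0  1  1  1
So g(5) = 1.
Heap B is a plain Nim heap of size 9, so its Grundy value is 9.
The value of a disjunctive sum is the nim-sum of the parts.
Combined value = 1 XOR 9 = 8.

8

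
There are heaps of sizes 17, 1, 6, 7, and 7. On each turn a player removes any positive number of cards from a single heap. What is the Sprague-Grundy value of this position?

Nim-sum: 17 ⊕ 1 ⊕ 6 ⊕ 7 ⊕ 7 = 22.

22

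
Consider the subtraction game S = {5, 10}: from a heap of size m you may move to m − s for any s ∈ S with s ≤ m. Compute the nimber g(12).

2

Compute g(0), g(1), … for moves {5, 10}:
k:     0  1  2  3  4  5  6  7  8  9 10 11 12
g(k):  0  0  0  0  0  1  1  1  1  1  2  2  2
So g(12) = 2.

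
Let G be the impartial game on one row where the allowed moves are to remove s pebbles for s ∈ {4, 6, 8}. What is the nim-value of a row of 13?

Compute g(0), g(1), … for moves {4, 6, 8}:
k:     0  1  2  3  4  5  6  7  8  9 10 11 12 13
g(k):  0  0  0  0  1  1  1  1  2  2  2  2  0  0
So g(13) = 0.

0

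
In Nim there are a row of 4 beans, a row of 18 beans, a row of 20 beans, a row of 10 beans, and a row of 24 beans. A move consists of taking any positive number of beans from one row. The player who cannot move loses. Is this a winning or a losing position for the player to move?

Nim-sum: 4 XOR 18 XOR 20 XOR 10 XOR 24 = 16.
The nim-sum is 16 ≠ 0, so this is an N-position: the player to move can win.

Winning position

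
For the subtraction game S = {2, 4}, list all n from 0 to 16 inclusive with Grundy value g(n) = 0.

0, 1, 6, 7, 12, 13

Compute g(0), g(1), … for moves {2, 4}:
k:     0  1  2  3  4  5  6  7  8  9 10 11 12 13 14 15 16
g(k):  0  0  1  1  2  2  0  0  1  1  2  2  0  0  1  1  2
The P-positions (g = 0) in 0..16 are 0, 1, 6, 7, 12, 13.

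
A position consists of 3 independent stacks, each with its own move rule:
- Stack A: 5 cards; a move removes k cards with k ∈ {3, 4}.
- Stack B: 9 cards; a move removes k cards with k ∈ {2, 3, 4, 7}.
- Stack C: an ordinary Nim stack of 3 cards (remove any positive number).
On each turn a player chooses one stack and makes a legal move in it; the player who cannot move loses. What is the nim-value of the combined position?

6

Grundy values for stack A (subtraction set {3, 4}):
g(0) = mex{} = 0
g(1) = mex{} = 0
g(2) = mex{} = 0
g(3) = mex{0} = 1
g(4) = mex{0} = 1
g(5) = mex{0} = 1
So g(5) = 1.
Grundy values for stack B (subtraction set {2, 3, 4, 7}):
k:     0  1  2  3  4  5  6  7  8  9
g(k):  0  0  1  1  2  2  0  3  1  4
So g(9) = 4.
Stack C is a plain Nim stack of size 3, so its Grundy value is 3.
By the Sprague-Grundy theorem, the Grundy value of a sum of independent games is the XOR of the component values.
Combined value = 1 XOR 4 XOR 3 = 6.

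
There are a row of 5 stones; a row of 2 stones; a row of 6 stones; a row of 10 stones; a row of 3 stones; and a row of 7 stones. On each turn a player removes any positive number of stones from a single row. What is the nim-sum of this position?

15

Compute the nim-sum pairwise:
5 ⊕ 2 = 7
7 ⊕ 6 = 1
1 ⊕ 10 = 11
11 ⊕ 3 = 8
8 ⊕ 7 = 15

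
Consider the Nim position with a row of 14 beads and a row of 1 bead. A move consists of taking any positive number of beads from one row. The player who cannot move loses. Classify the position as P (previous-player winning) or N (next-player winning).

In binary:
  1110  (14)
  0001  (1)
  ----
  1111  (15)
The nim-sum is 15 ≠ 0, so this is an N-position: the player to move can win.

N-position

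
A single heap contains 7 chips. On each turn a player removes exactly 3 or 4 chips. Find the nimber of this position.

0

Compute g(0), g(1), … for moves {3, 4}:
k:     0  1  2  3  4  5  6  7
g(k):  0  0  0  1  1  1  2  0
So g(7) = 0.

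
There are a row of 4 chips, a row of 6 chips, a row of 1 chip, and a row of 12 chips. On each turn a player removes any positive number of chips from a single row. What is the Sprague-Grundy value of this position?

15

Compute the nim-sum pairwise:
4 ^ 6 = 2
2 ^ 1 = 3
3 ^ 12 = 15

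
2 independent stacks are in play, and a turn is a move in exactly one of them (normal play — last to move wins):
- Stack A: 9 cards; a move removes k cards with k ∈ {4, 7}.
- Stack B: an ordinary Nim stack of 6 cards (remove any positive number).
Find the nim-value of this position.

4

Grundy values for stack A (subtraction set {4, 7}):
k:     0  1  2  3  4  5  6  7  8  9
g(k):  0  0  0  0  1  1  1  1  2  2
So g(9) = 2.
Stack B is a plain Nim stack of size 6, so its Grundy value is 6.
By the Sprague-Grundy theorem, the Grundy value of a sum of independent games is the XOR of the component values.
Combined value = 2 ⊕ 6 = 4.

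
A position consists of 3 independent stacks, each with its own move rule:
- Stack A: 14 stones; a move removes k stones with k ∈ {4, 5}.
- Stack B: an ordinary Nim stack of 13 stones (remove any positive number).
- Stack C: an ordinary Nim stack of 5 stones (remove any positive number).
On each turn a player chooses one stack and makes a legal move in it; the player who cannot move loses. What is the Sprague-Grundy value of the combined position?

9

For stack A, compute g(0), g(1), … with moves {4, 5}:
g(0) = mex{} = 0
g(1) = mex{} = 0
g(2) = mex{} = 0
g(3) = mex{} = 0
g(4) = mex{0} = 1
g(5) = mex{0} = 1
g(6) = mex{0} = 1
g(7) = mex{0} = 1
g(8) = mex{0,1} = 2
g(9) = mex{1} = 0
g(10) = mex{1} = 0
g(11) = mex{1} = 0
g(12) = mex{1,2} = 0
g(13) = mex{0,2} = 1
g(14) = mex{0} = 1
So g(14) = 1.
Stack B is a plain Nim stack of size 13, so its Grundy value is 13.
Stack C is a plain Nim stack of size 5, so its Grundy value is 5.
By the Sprague-Grundy theorem, the Grundy value of a sum of independent games is the XOR of the component values.
Combined value = 1 ⊕ 13 ⊕ 5 = 9.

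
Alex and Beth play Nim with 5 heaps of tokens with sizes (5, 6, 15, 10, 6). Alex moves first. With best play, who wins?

Nim-sum: 5 ^ 6 ^ 15 ^ 10 ^ 6 = 0.
The nim-sum is 0, so this is a P-position: the player to move is in a losing position under optimal play; Alex is about to move from it and so loses — Beth wins.

Beth wins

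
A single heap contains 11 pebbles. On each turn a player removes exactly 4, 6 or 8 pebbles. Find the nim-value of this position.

2

Build the Grundy sequence with g(k) = mex{g(k−s) : s ∈ {4, 6, 8}, s ≤ k}:
g(0) = mex{} = 0
g(1) = mex{} = 0
g(2) = mex{} = 0
g(3) = mex{} = 0
g(4) = mex{0} = 1
g(5) = mex{0} = 1
g(6) = mex{0} = 1
g(7) = mex{0} = 1
g(8) = mex{0,1} = 2
g(9) = mex{0,1} = 2
g(10) = mex{0,1} = 2
g(11) = mex{0,1} = 2
So g(11) = 2.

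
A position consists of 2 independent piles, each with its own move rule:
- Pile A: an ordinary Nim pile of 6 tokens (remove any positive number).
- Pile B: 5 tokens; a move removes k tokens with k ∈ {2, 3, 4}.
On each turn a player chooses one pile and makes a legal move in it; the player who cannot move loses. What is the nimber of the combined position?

4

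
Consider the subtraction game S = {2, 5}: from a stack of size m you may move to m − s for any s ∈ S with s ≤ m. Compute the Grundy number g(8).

Build the Grundy sequence with g(k) = mex{g(k−s) : s ∈ {2, 5}, s ≤ k}:
g(0) = mex{} = 0
g(1) = mex{} = 0
g(2) = mex{0} = 1
g(3) = mex{0} = 1
g(4) = mex{1} = 0
g(5) = mex{0,1} = 2
g(6) = mex{0} = 1
g(7) = mex{1,2} = 0
g(8) = mex{1} = 0
So g(8) = 0.

0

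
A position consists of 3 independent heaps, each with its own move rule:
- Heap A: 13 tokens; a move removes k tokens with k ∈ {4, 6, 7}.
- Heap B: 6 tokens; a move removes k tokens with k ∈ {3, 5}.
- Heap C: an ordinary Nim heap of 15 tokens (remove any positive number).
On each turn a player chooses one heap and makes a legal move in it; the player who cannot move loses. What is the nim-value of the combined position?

13

For heap A, compute g(0), g(1), … with moves {4, 6, 7}:
k:     0  1  2  3  4  5  6  7  8  9 10 11 12 13
g(k):  0  0  0  0  1  1  1  1  2  2  2  0  0  0
So g(13) = 0.
Build the Grundy sequence for heap B with g(k) = mex{g(k−s) : s ∈ {3, 5}, s ≤ k}:
k:     0  1  2  3  4  5  6
g(k):  0  0  0  1  1  1  2
So g(6) = 2.
Heap C is a plain Nim heap of size 15, so its Grundy value is 15.
The value of a disjunctive sum is the nim-sum of the parts.
Combined value = 0 ⊕ 2 ⊕ 15 = 13.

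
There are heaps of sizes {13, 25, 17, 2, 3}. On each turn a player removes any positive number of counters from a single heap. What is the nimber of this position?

Compute the nim-sum pairwise:
13 ⊕ 25 = 20
20 ⊕ 17 = 5
5 ⊕ 2 = 7
7 ⊕ 3 = 4

4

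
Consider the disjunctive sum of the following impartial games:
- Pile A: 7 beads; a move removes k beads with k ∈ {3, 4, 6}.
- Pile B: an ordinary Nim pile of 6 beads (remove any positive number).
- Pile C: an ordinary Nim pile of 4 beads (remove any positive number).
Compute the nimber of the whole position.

0

For pile A, compute g(0), g(1), … with moves {3, 4, 6}:
k:     0  1  2  3  4  5  6  7
g(k):  0  0  0  1  1  1  2  2
So g(7) = 2.
Pile B is a plain Nim pile of size 6, so its Grundy value is 6.
Pile C is a plain Nim pile of size 4, so its Grundy value is 4.
By the Sprague-Grundy theorem, the Grundy value of a sum of independent games is the XOR of the component values.
Combined value = 2 XOR 6 XOR 4 = 0.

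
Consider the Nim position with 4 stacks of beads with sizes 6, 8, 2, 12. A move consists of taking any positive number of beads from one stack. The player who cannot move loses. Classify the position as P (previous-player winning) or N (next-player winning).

P-position

Bitwise XOR of the heap sizes:
  0110  (6)
  1000  (8)
  0010  (2)
  1100  (12)
  ----
  0000  (0)
The nim-sum is 0, so this is a P-position: the player to move is in a losing position under optimal play.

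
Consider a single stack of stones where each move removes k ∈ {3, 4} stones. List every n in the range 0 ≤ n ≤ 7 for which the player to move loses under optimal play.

0, 1, 2, 7

Compute g(0), g(1), … for moves {3, 4}:
g(0) = mex{} = 0
g(1) = mex{} = 0
g(2) = mex{} = 0
g(3) = mex{0} = 1
g(4) = mex{0} = 1
g(5) = mex{0} = 1
g(6) = mex{0,1} = 2
g(7) = mex{1} = 0
The P-positions (g = 0) in 0..7 are 0, 1, 2, 7.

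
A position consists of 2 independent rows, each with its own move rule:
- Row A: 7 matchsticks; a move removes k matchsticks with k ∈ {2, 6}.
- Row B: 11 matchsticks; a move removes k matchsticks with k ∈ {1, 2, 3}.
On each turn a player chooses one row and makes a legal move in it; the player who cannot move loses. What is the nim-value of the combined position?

2

Build the Grundy sequence for row A with g(k) = mex{g(k−s) : s ∈ {2, 6}, s ≤ k}:
g(0) = mex{} = 0
g(1) = mex{} = 0
g(2) = mex{0} = 1
g(3) = mex{0} = 1
g(4) = mex{1} = 0
g(5) = mex{1} = 0
g(6) = mex{0} = 1
g(7) = mex{0} = 1
So g(7) = 1.
Grundy values for row B (subtraction set {1, 2, 3}):
k:     0  1  2  3  4  5  6  7  8  9 10 11
g(k):  0  1  2  3  0  1  2  3  0  1  2  3
So g(11) = 3.
By the Sprague-Grundy theorem, the Grundy value of a sum of independent games is the XOR of the component values.
Combined value = 1 XOR 3 = 2.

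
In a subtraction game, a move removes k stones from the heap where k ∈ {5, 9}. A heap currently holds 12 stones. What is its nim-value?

2

Grundy values for subtraction set {5, 9}:
k:     0  1  2  3  4  5  6  7  8  9 10 11 12
g(k):  0  0  0  0  0  1  1  1  1  1  2  2  2
So g(12) = 2.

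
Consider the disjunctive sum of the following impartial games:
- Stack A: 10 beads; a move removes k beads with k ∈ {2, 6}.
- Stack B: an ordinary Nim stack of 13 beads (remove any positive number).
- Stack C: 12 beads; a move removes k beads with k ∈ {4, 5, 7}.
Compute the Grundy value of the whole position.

Grundy values for stack A (subtraction set {2, 6}):
g(0) = mex{} = 0
g(1) = mex{} = 0
g(2) = mex{0} = 1
g(3) = mex{0} = 1
g(4) = mex{1} = 0
g(5) = mex{1} = 0
g(6) = mex{0} = 1
g(7) = mex{0} = 1
g(8) = mex{1} = 0
g(9) = mex{1} = 0
g(10) = mex{0} = 1
So g(10) = 1.
Stack B is a plain Nim stack of size 13, so its Grundy value is 13.
Build the Grundy sequence for stack C with g(k) = mex{g(k−s) : s ∈ {4, 5, 7}, s ≤ k}:
g(0) = mex{} = 0
g(1) = mex{} = 0
g(2) = mex{} = 0
g(3) = mex{} = 0
g(4) = mex{0} = 1
g(5) = mex{0} = 1
g(6) = mex{0} = 1
g(7) = mex{0} = 1
g(8) = mex{0,1} = 2
g(9) = mex{0,1} = 2
g(10) = mex{0,1} = 2
g(11) = mex{1} = 0
g(12) = mex{1,2} = 0
So g(12) = 0.
The value of a disjunctive sum is the nim-sum of the parts.
Combined value = 1 ⊕ 13 ⊕ 0 = 12.

12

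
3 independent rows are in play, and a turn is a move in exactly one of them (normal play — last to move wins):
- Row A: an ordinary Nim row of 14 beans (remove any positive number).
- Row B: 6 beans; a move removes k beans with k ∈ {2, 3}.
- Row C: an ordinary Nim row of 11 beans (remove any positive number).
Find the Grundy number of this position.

Row A is a plain Nim row of size 14, so its Grundy value is 14.
For row B, compute g(0), g(1), … with moves {2, 3}:
k:     0  1  2  3  4  5  6
g(k):  0  0  1  1  2  0  0
So g(6) = 0.
Row C is a plain Nim row of size 11, so its Grundy value is 11.
The value of a disjunctive sum is the nim-sum of the parts.
Combined value = 14 ⊕ 0 ⊕ 11 = 5.

5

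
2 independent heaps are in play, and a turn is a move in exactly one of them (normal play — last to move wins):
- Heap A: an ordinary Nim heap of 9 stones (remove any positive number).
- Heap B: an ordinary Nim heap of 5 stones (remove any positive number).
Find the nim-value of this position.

Heap A is a plain Nim heap of size 9, so its Grundy value is 9.
Heap B is a plain Nim heap of size 5, so its Grundy value is 5.
The value of a disjunctive sum is the nim-sum of the parts.
Combined value = 9 XOR 5 = 12.

12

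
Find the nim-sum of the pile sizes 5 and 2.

7

In binary:
  101  (5)
  010  (2)
  ---
  111  (7)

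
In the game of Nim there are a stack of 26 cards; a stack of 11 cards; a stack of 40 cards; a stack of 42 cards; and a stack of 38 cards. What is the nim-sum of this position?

Compute the nim-sum pairwise:
26 ^ 11 = 17
17 ^ 40 = 57
57 ^ 42 = 19
19 ^ 38 = 53

53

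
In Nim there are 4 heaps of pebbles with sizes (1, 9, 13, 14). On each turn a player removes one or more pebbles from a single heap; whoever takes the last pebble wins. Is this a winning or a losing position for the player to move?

In binary:
  0001  (1)
  1001  (9)
  1101  (13)
  1110  (14)
  ----
  1011  (11)
The nim-sum is 11 ≠ 0, so this is an N-position: the player to move can win.

Winning position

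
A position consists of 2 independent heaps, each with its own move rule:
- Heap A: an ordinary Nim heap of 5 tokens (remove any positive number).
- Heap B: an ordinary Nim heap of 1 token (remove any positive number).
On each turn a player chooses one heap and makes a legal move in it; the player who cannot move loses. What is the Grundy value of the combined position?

Heap A is a plain Nim heap of size 5, so its Grundy value is 5.
Heap B is a plain Nim heap of size 1, so its Grundy value is 1.
By the Sprague-Grundy theorem, the Grundy value of a sum of independent games is the XOR of the component values.
Combined value = 5 XOR 1 = 4.

4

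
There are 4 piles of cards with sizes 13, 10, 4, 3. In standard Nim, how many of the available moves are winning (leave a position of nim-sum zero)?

0

Write each in binary and XOR column by column:
  1101  (13)
  1010  (10)
  0100  (4)
  0011  (3)
  ----
  0000  (0)
The nim-sum is already 0, so every move leaves a nonzero nim-sum — there are no winning moves.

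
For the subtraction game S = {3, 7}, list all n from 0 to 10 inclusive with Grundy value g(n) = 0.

0, 1, 2, 6, 10

Build the Grundy sequence with g(k) = mex{g(k−s) : s ∈ {3, 7}, s ≤ k}:
k:     0  1  2  3  4  5  6  7  8  9 10
g(k):  0  0  0  1  1  1  0  2  2  1  0
The P-positions (g = 0) in 0..10 are 0, 1, 2, 6, 10.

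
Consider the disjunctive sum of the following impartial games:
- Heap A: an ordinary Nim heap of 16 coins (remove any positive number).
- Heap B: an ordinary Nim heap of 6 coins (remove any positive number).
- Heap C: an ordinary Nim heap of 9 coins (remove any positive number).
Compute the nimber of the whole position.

31

Heap A is a plain Nim heap of size 16, so its Grundy value is 16.
Heap B is a plain Nim heap of size 6, so its Grundy value is 6.
Heap C is a plain Nim heap of size 9, so its Grundy value is 9.
The value of a disjunctive sum is the nim-sum of the parts.
Combined value = 16 ⊕ 6 ⊕ 9 = 31.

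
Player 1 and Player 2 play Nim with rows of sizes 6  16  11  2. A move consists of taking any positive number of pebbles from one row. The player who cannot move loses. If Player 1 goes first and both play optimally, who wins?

Player 1 wins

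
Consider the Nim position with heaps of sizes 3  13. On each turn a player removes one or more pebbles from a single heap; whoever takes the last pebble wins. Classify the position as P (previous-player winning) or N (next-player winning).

Nim-sum: 3 XOR 13 = 14.
The nim-sum is 14 ≠ 0, so this is an N-position: the player to move can win.

N-position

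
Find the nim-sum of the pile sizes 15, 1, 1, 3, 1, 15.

Compute the nim-sum pairwise:
15 ^ 1 = 14
14 ^ 1 = 15
15 ^ 3 = 12
12 ^ 1 = 13
13 ^ 15 = 2

2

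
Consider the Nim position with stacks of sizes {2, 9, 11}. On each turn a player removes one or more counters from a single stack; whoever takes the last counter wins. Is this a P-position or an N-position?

P-position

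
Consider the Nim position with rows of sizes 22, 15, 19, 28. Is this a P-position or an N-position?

Nim-sum: 22 ⊕ 15 ⊕ 19 ⊕ 28 = 22.
The nim-sum is 22 ≠ 0, so this is an N-position: the player to move can win.

N-position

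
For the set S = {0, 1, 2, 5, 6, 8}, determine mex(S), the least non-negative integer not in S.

The values 0, 1, 2 are all present; 3 is the first non-negative integer missing from the set.

3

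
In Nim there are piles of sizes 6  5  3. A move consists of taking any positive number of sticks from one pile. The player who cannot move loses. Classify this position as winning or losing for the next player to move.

Losing position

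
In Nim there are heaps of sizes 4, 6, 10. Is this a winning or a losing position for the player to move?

Winning position

Compute the nim-sum pairwise:
4 ^ 6 = 2
2 ^ 10 = 8
The nim-sum is 8 ≠ 0, so this is an N-position: the player to move can win.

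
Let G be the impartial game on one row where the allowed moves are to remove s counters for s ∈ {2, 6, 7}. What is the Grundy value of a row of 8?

Compute g(0), g(1), … for moves {2, 6, 7}:
g(0) = mex{} = 0
g(1) = mex{} = 0
g(2) = mex{0} = 1
g(3) = mex{0} = 1
g(4) = mex{1} = 0
g(5) = mex{1} = 0
g(6) = mex{0} = 1
g(7) = mex{0} = 1
g(8) = mex{0,1} = 2
So g(8) = 2.

2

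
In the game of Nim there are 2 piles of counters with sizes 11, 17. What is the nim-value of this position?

Bitwise XOR of the heap sizes:
  01011  (11)
  10001  (17)
  -----
  11010  (26)

26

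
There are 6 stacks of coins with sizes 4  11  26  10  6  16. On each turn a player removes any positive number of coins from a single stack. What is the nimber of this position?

9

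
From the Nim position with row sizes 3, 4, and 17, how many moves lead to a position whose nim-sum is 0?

1

In binary:
  00011  (3)
  00100  (4)
  10001  (17)
  -----
  10110  (22)
The overall nim-sum is X = 22. A row of size p has a winning move iff p XOR X < p (reduce it to p XOR X).
  3: 3 XOR 22 = 21 ≥ 3 — no move.
  4: 4 XOR 22 = 18 ≥ 4 — no move.
  17: 17 XOR 22 = 7 < 17 — winning move (to 7).
That gives 1 winning move.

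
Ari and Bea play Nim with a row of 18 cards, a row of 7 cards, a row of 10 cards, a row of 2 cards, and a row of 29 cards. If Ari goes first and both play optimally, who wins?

Compute the nim-sum pairwise:
18 ⊕ 7 = 21
21 ⊕ 10 = 31
31 ⊕ 2 = 29
29 ⊕ 29 = 0
The nim-sum is 0, so this is a P-position: the player to move is in a losing position under optimal play; Ari is about to move from it and so loses — Bea wins.

Bea wins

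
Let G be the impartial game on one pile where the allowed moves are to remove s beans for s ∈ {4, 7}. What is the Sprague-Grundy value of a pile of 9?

2

Compute g(0), g(1), … for moves {4, 7}:
k:     0  1  2  3  4  5  6  7  8  9
g(k):  0  0  0  0  1  1  1  1  2  2
So g(9) = 2.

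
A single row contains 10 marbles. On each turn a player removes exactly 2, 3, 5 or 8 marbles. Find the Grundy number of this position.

3

Build the Grundy sequence with g(k) = mex{g(k−s) : s ∈ {2, 3, 5, 8}, s ≤ k}:
k:     0  1  2  3  4  5  6  7  8  9 10
g(k):  0  0  1  1  2  2  3  0  4  1  3
So g(10) = 3.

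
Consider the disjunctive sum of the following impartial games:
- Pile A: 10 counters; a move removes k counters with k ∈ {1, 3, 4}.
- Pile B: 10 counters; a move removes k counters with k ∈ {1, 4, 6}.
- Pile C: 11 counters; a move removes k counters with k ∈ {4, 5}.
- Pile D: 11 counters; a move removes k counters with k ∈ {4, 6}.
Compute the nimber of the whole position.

1

For pile A, compute g(0), g(1), … with moves {1, 3, 4}:
k:     0  1  2  3  4  5  6  7  8  9 10
g(k):  0  1  0  1  2  3  2  0  1  0  1
So g(10) = 1.
Build the Grundy sequence for pile B with g(k) = mex{g(k−s) : s ∈ {1, 4, 6}, s ≤ k}:
g(0) = mex{} = 0
g(1) = mex{0} = 1
g(2) = mex{1} = 0
g(3) = mex{0} = 1
g(4) = mex{0,1} = 2
g(5) = mex{1,2} = 0
g(6) = mex{0} = 1
g(7) = mex{1} = 0
g(8) = mex{0,2} = 1
g(9) = mex{0,1} = 2
g(10) = mex{1,2} = 0
So g(10) = 0.
Build the Grundy sequence for pile C with g(k) = mex{g(k−s) : s ∈ {4, 5}, s ≤ k}:
k:     0  1  2  3  4  5  6  7  8  9 10 11
g(k):  0  0  0  0  1  1  1  1  2  0  0  0
So g(11) = 0.
Build the Grundy sequence for pile D with g(k) = mex{g(k−s) : s ∈ {4, 6}, s ≤ k}:
g(0) = mex{} = 0
g(1) = mex{} = 0
g(2) = mex{} = 0
g(3) = mex{} = 0
g(4) = mex{0} = 1
g(5) = mex{0} = 1
g(6) = mex{0} = 1
g(7) = mex{0} = 1
g(8) = mex{0,1} = 2
g(9) = mex{0,1} = 2
g(10) = mex{1} = 0
g(11) = mex{1} = 0
So g(11) = 0.
The value of a disjunctive sum is the nim-sum of the parts.
Combined value = 1 ⊕ 0 ⊕ 0 ⊕ 0 = 1.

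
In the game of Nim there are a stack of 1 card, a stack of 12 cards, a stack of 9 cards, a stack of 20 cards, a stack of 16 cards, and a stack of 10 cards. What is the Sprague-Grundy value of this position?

In binary:
  00001  (1)
  01100  (12)
  01001  (9)
  10100  (20)
  10000  (16)
  01010  (10)
  -----
  01010  (10)

10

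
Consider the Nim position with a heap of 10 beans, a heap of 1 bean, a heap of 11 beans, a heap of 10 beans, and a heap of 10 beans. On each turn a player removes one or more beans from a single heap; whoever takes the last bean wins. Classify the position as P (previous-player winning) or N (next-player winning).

P-position

In binary:
  1010  (10)
  0001  (1)
  1011  (11)
  1010  (10)
  1010  (10)
  ----
  0000  (0)
The nim-sum is 0, so this is a P-position: the player to move is in a losing position under optimal play.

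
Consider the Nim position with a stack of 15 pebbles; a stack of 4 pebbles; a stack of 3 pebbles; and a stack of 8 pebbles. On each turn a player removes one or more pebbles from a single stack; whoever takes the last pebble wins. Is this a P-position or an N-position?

P-position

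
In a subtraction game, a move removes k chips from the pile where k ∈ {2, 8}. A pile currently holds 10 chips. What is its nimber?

0

Compute g(0), g(1), … for moves {2, 8}:
k:     0  1  2  3  4  5  6  7  8  9 10
g(k):  0  0  1  1  0  0  1  1  2  2  0
So g(10) = 0.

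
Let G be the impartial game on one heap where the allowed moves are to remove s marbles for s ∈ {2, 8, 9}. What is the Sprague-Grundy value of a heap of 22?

0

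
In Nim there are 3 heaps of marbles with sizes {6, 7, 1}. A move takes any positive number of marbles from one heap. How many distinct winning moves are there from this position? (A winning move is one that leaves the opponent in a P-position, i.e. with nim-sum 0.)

0

Compute the nim-sum pairwise:
6 ⊕ 7 = 1
1 ⊕ 1 = 0
The nim-sum is already 0, so every move leaves a nonzero nim-sum — there are no winning moves.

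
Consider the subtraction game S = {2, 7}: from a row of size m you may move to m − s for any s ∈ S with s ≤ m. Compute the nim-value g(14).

Compute g(0), g(1), … for moves {2, 7}:
g(0) = mex{} = 0
g(1) = mex{} = 0
g(2) = mex{0} = 1
g(3) = mex{0} = 1
g(4) = mex{1} = 0
g(5) = mex{1} = 0
g(6) = mex{0} = 1
g(7) = mex{0} = 1
g(8) = mex{0,1} = 2
g(9) = mex{1} = 0
g(10) = mex{1,2} = 0
g(11) = mex{0} = 1
g(12) = mex{0} = 1
g(13) = mex{1} = 0
g(14) = mex{1} = 0
So g(14) = 0.

0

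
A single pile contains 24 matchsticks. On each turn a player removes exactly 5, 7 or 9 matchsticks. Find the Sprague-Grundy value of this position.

Compute g(0), g(1), … for moves {5, 7, 9}:
k:     0  1  2  3  4  5  6  7  8  9 10 11 12 13 14 15 16 17 18 19 20 21 22 23 24
g(k):  0  0  0  0  0  1  1  1  1  1  2  2  2  2  0  0  0  0  0  1  1  1  1  1  2
So g(24) = 2.

2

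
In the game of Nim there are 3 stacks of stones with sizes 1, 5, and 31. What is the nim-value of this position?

Nim-sum: 1 ^ 5 ^ 31 = 27.

27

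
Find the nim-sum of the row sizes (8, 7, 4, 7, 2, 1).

Compute the nim-sum pairwise:
8 XOR 7 = 15
15 XOR 4 = 11
11 XOR 7 = 12
12 XOR 2 = 14
14 XOR 1 = 15

15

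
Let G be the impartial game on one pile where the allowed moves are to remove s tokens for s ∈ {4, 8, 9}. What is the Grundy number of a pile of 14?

0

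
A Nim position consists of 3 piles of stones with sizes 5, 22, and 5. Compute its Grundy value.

In binary:
  00101  (5)
  10110  (22)
  00101  (5)
  -----
  10110  (22)

22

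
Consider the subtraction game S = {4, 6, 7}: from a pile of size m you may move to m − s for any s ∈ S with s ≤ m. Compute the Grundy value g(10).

Compute g(0), g(1), … for moves {4, 6, 7}:
g(0) = mex{} = 0
g(1) = mex{} = 0
g(2) = mex{} = 0
g(3) = mex{} = 0
g(4) = mex{0} = 1
g(5) = mex{0} = 1
g(6) = mex{0} = 1
g(7) = mex{0} = 1
g(8) = mex{0,1} = 2
g(9) = mex{0,1} = 2
g(10) = mex{0,1} = 2
So g(10) = 2.

2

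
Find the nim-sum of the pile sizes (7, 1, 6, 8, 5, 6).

11

Compute the nim-sum pairwise:
7 XOR 1 = 6
6 XOR 6 = 0
0 XOR 8 = 8
8 XOR 5 = 13
13 XOR 6 = 11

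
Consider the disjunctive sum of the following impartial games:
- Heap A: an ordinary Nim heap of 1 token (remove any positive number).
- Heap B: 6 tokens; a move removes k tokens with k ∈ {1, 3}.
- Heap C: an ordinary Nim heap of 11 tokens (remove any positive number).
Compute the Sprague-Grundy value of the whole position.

10

Heap A is a plain Nim heap of size 1, so its Grundy value is 1.
Grundy values for heap B (subtraction set {1, 3}):
k:     0  1  2  3  4  5  6
g(k):  0  1  0  1  0  1  0
So g(6) = 0.
Heap C is a plain Nim heap of size 11, so its Grundy value is 11.
The value of a disjunctive sum is the nim-sum of the parts.
Combined value = 1 ⊕ 0 ⊕ 11 = 10.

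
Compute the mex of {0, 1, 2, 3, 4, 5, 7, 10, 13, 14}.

6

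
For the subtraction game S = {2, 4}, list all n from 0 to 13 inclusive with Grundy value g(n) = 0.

0, 1, 6, 7, 12, 13

Build the Grundy sequence with g(k) = mex{g(k−s) : s ∈ {2, 4}, s ≤ k}:
k:     0  1  2  3  4  5  6  7  8  9 10 11 12 13
g(k):  0  0  1  1  2  2  0  0  1  1  2  2  0  0
The P-positions (g = 0) in 0..13 are 0, 1, 6, 7, 12, 13.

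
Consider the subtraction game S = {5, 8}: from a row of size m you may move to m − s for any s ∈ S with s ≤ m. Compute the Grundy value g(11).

Grundy values for subtraction set {5, 8}:
k:     0  1  2  3  4  5  6  7  8  9 10 11
g(k):  0  0  0  0  0  1  1  1  1  1  2  2
So g(11) = 2.

2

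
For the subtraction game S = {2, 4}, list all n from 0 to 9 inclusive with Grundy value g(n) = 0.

0, 1, 6, 7

Grundy values for subtraction set {2, 4}:
g(0) = mex{} = 0
g(1) = mex{} = 0
g(2) = mex{0} = 1
g(3) = mex{0} = 1
g(4) = mex{0,1} = 2
g(5) = mex{0,1} = 2
g(6) = mex{1,2} = 0
g(7) = mex{1,2} = 0
g(8) = mex{0,2} = 1
g(9) = mex{0,2} = 1
The P-positions (g = 0) in 0..9 are 0, 1, 6, 7.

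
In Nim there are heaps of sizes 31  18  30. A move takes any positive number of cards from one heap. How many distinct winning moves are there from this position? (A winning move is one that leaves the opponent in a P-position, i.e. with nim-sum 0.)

3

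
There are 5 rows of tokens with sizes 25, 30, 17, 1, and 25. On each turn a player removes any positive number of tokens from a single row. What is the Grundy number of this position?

14

Compute the nim-sum pairwise:
25 XOR 30 = 7
7 XOR 17 = 22
22 XOR 1 = 23
23 XOR 25 = 14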